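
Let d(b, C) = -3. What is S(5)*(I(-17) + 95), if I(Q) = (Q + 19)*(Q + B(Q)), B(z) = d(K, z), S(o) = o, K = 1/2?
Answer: 275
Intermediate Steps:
K = 1/2 ≈ 0.50000
B(z) = -3
I(Q) = (-3 + Q)*(19 + Q) (I(Q) = (Q + 19)*(Q - 3) = (19 + Q)*(-3 + Q) = (-3 + Q)*(19 + Q))
S(5)*(I(-17) + 95) = 5*((-57 + (-17)**2 + 16*(-17)) + 95) = 5*((-57 + 289 - 272) + 95) = 5*(-40 + 95) = 5*55 = 275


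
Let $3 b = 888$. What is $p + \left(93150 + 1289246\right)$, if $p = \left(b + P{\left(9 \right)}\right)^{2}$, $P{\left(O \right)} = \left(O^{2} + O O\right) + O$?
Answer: $1600485$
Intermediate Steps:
$b = 296$ ($b = \frac{1}{3} \cdot 888 = 296$)
$P{\left(O \right)} = O + 2 O^{2}$ ($P{\left(O \right)} = \left(O^{2} + O^{2}\right) + O = 2 O^{2} + O = O + 2 O^{2}$)
$p = 218089$ ($p = \left(296 + 9 \left(1 + 2 \cdot 9\right)\right)^{2} = \left(296 + 9 \left(1 + 18\right)\right)^{2} = \left(296 + 9 \cdot 19\right)^{2} = \left(296 + 171\right)^{2} = 467^{2} = 218089$)
$p + \left(93150 + 1289246\right) = 218089 + \left(93150 + 1289246\right) = 218089 + 1382396 = 1600485$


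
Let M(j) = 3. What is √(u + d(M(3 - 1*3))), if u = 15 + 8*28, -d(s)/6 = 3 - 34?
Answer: 5*√17 ≈ 20.616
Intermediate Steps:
d(s) = 186 (d(s) = -6*(3 - 34) = -6*(-31) = 186)
u = 239 (u = 15 + 224 = 239)
√(u + d(M(3 - 1*3))) = √(239 + 186) = √425 = 5*√17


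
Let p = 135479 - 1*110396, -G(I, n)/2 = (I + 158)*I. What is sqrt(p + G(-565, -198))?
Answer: I*sqrt(434827) ≈ 659.41*I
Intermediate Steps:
G(I, n) = -2*I*(158 + I) (G(I, n) = -2*(I + 158)*I = -2*(158 + I)*I = -2*I*(158 + I))
p = 25083 (p = 135479 - 110396 = 25083)
sqrt(p + G(-565, -198)) = sqrt(25083 - 2*(-565)*(158 - 565)) = sqrt(25083 - 2*(-565)*(-407)) = sqrt(25083 - 459910) = sqrt(-434827) = I*sqrt(434827)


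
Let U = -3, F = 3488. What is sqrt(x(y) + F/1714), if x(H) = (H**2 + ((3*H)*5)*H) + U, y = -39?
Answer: 5*sqrt(714913685)/857 ≈ 156.00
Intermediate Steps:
x(H) = -3 + 16*H**2 (x(H) = (H**2 + ((3*H)*5)*H) - 3 = (H**2 + (15*H)*H) - 3 = (H**2 + 15*H**2) - 3 = 16*H**2 - 3 = -3 + 16*H**2)
sqrt(x(y) + F/1714) = sqrt((-3 + 16*(-39)**2) + 3488/1714) = sqrt((-3 + 16*1521) + 3488*(1/1714)) = sqrt((-3 + 24336) + 1744/857) = sqrt(24333 + 1744/857) = sqrt(20855125/857) = 5*sqrt(714913685)/857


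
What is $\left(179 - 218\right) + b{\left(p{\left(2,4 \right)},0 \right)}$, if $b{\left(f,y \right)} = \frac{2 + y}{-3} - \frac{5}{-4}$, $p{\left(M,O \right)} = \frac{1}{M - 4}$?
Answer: $- \frac{461}{12} \approx -38.417$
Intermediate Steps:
$p{\left(M,O \right)} = \frac{1}{-4 + M}$
$b{\left(f,y \right)} = \frac{7}{12} - \frac{y}{3}$ ($b{\left(f,y \right)} = \left(2 + y\right) \left(- \frac{1}{3}\right) - - \frac{5}{4} = \left(- \frac{2}{3} - \frac{y}{3}\right) + \frac{5}{4} = \frac{7}{12} - \frac{y}{3}$)
$\left(179 - 218\right) + b{\left(p{\left(2,4 \right)},0 \right)} = \left(179 - 218\right) + \left(\frac{7}{12} - 0\right) = -39 + \left(\frac{7}{12} + 0\right) = -39 + \frac{7}{12} = - \frac{461}{12}$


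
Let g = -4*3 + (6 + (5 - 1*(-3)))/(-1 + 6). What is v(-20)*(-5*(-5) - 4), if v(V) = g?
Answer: -966/5 ≈ -193.20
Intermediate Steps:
g = -46/5 (g = -12 + (6 + (5 + 3))/5 = -12 + (6 + 8)*(⅕) = -12 + 14*(⅕) = -12 + 14/5 = -46/5 ≈ -9.2000)
v(V) = -46/5
v(-20)*(-5*(-5) - 4) = -46*(-5*(-5) - 4)/5 = -46*(25 - 4)/5 = -46/5*21 = -966/5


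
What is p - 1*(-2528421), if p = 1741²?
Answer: 5559502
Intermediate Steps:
p = 3031081
p - 1*(-2528421) = 3031081 - 1*(-2528421) = 3031081 + 2528421 = 5559502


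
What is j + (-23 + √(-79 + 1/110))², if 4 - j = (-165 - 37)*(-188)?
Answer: -37972 + (2530 - I*√955790)²/12100 ≈ -37522.0 - 408.83*I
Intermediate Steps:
j = -37972 (j = 4 - (-165 - 37)*(-188) = 4 - (-202)*(-188) = 4 - 1*37976 = 4 - 37976 = -37972)
j + (-23 + √(-79 + 1/110))² = -37972 + (-23 + √(-79 + 1/110))² = -37972 + (-23 + √(-8689/110))² = -37972 + (-23 + I*√955790/110)²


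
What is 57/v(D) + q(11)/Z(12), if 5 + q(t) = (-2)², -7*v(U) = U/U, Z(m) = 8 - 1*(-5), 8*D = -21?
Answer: -5188/13 ≈ -399.08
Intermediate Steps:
D = -21/8 (D = (⅛)*(-21) = -21/8 ≈ -2.6250)
Z(m) = 13 (Z(m) = 8 + 5 = 13)
v(U) = -⅐ (v(U) = -U/(7*U) = -⅐*1 = -⅐)
q(t) = -1 (q(t) = -5 + (-2)² = -5 + 4 = -1)
57/v(D) + q(11)/Z(12) = 57/(-⅐) - 1/13 = 57*(-7) - 1*1/13 = -399 - 1/13 = -5188/13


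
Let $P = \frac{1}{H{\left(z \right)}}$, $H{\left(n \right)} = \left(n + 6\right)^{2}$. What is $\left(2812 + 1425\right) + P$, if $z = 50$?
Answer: $\frac{13287233}{3136} \approx 4237.0$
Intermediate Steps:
$H{\left(n \right)} = \left(6 + n\right)^{2}$
$P = \frac{1}{3136}$ ($P = \frac{1}{\left(6 + 50\right)^{2}} = \frac{1}{56^{2}} = \frac{1}{3136} \approx 0.00031888$)
$\left(2812 + 1425\right) + P = \left(2812 + 1425\right) + \frac{1}{3136} = 4237 + \frac{1}{3136} = \frac{13287233}{3136}$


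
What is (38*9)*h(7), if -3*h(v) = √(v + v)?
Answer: -114*√14 ≈ -426.55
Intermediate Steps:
h(v) = -√2*√v/3 (h(v) = -√(v + v)/3 = -√2*√v/3)
(38*9)*h(7) = (38*9)*(-√2*√7/3) = 342*(-√14/3) = -114*√14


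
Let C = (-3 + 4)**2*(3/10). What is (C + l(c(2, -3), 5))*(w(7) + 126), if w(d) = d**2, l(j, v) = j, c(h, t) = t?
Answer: -945/2 ≈ -472.50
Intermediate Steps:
C = 3/10 (C = 1**2*(3*(1/10)) = 1*(3/10) = 3/10 ≈ 0.30000)
(C + l(c(2, -3), 5))*(w(7) + 126) = (3/10 - 3)*(7**2 + 126) = -27*(49 + 126)/10 = -27/10*175 = -945/2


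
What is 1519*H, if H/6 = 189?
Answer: 1722546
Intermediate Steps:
H = 1134 (H = 6*189 = 1134)
1519*H = 1519*1134 = 1722546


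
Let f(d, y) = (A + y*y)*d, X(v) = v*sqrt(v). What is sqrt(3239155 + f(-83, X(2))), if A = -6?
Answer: sqrt(3238989) ≈ 1799.7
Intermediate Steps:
X(v) = v**(3/2)
f(d, y) = d*(-6 + y**2) (f(d, y) = (-6 + y*y)*d = (-6 + y**2)*d = d*(-6 + y**2))
sqrt(3239155 + f(-83, X(2))) = sqrt(3239155 - 83*(-6 + (2**(3/2))**2)) = sqrt(3239155 - 83*(-6 + (2*sqrt(2))**2)) = sqrt(3239155 - 83*(-6 + 8)) = sqrt(3239155 - 83*2) = sqrt(3239155 - 166) = sqrt(3238989)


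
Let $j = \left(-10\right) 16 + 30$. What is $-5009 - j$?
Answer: $-4879$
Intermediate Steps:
$j = -130$ ($j = -160 + 30 = -130$)
$-5009 - j = -5009 - -130 = -5009 + 130 = -4879$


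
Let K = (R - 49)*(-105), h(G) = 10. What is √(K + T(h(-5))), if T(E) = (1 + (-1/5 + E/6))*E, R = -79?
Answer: √121182/3 ≈ 116.04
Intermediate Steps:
K = 13440 (K = (-79 - 49)*(-105) = -128*(-105) = 13440)
T(E) = E*(⅘ + E/6) (T(E) = (1 + (-1*⅕ + E*(⅙)))*E = (1 + (-⅕ + E/6))*E = (⅘ + E/6)*E = E*(⅘ + E/6))
√(K + T(h(-5))) = √(13440 + (1/30)*10*(24 + 5*10)) = √(13440 + (1/30)*10*(24 + 50)) = √(13440 + (1/30)*10*74) = √(13440 + 74/3) = √(40394/3) = √121182/3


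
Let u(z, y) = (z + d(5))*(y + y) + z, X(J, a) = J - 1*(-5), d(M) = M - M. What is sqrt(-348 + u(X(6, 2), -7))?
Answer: I*sqrt(491) ≈ 22.159*I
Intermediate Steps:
d(M) = 0
X(J, a) = 5 + J (X(J, a) = J + 5 = 5 + J)
u(z, y) = z + 2*y*z (u(z, y) = (z + 0)*(y + y) + z = z*(2*y) + z = 2*y*z + z = z + 2*y*z)
sqrt(-348 + u(X(6, 2), -7)) = sqrt(-348 + (5 + 6)*(1 + 2*(-7))) = sqrt(-348 + 11*(1 - 14)) = sqrt(-348 + 11*(-13)) = sqrt(-348 - 143) = sqrt(-491) = I*sqrt(491)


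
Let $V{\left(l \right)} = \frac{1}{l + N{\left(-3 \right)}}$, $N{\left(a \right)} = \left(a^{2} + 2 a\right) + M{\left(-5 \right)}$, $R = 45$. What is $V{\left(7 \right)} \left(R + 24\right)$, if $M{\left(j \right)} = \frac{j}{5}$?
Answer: $\frac{23}{3} \approx 7.6667$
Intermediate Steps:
$M{\left(j \right)} = \frac{j}{5}$ ($M{\left(j \right)} = j \frac{1}{5} = \frac{j}{5}$)
$N{\left(a \right)} = -1 + a^{2} + 2 a$ ($N{\left(a \right)} = \left(a^{2} + 2 a\right) + \frac{1}{5} \left(-5\right) = \left(a^{2} + 2 a\right) - 1 = -1 + a^{2} + 2 a$)
$V{\left(l \right)} = \frac{1}{2 + l}$ ($V{\left(l \right)} = \frac{1}{l + \left(-1 + \left(-3\right)^{2} + 2 \left(-3\right)\right)} = \frac{1}{l - -2} = \frac{1}{l + 2} = \frac{1}{2 + l}$)
$V{\left(7 \right)} \left(R + 24\right) = \frac{45 + 24}{2 + 7} = \frac{1}{9} \cdot 69 = \frac{23}{3}$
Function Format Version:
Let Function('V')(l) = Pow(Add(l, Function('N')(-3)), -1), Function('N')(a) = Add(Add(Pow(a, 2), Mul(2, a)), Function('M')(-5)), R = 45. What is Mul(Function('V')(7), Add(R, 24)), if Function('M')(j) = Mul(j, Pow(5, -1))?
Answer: Rational(23, 3) ≈ 7.6667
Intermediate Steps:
Function('M')(j) = Mul(Rational(1, 5), j) (Function('M')(j) = Mul(j, Rational(1, 5)) = Mul(Rational(1, 5), j))
Function('N')(a) = Add(-1, Pow(a, 2), Mul(2, a)) (Function('N')(a) = Add(Add(Pow(a, 2), Mul(2, a)), Mul(Rational(1, 5), -5)) = Add(Add(Pow(a, 2), Mul(2, a)), -1) = Add(-1, Pow(a, 2), Mul(2, a)))
Function('V')(l) = Pow(Add(2, l), -1) (Function('V')(l) = Pow(Add(l, Add(-1, Pow(-3, 2), Mul(2, -3))), -1) = Pow(Add(l, Add(-1, 9, -6)), -1) = Pow(Add(l, 2), -1) = Pow(Add(2, l), -1))
Mul(Function('V')(7), Add(R, 24)) = Mul(Pow(Add(2, 7), -1), Add(45, 24)) = Mul(Pow(9, -1), 69) = Mul(Rational(1, 9), 69) = Rational(23, 3)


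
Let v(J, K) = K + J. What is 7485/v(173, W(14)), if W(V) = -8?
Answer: 499/11 ≈ 45.364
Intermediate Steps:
v(J, K) = J + K
7485/v(173, W(14)) = 7485/(173 - 8) = 7485/165 = 7485*(1/165) = 499/11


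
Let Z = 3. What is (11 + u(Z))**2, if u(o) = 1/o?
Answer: 1156/9 ≈ 128.44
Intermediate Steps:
u(o) = 1/o
(11 + u(Z))**2 = (11 + 1/3)**2 = (34/3)**2 = 1156/9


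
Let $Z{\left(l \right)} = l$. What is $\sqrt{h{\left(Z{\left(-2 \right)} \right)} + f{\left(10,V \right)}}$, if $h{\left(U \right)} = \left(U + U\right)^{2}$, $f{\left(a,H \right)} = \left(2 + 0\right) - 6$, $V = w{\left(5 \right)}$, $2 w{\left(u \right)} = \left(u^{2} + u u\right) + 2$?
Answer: $2 \sqrt{3} \approx 3.4641$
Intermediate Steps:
$w{\left(u \right)} = 1 + u^{2}$ ($w{\left(u \right)} = \frac{\left(u^{2} + u u\right) + 2}{2} = \frac{\left(u^{2} + u^{2}\right) + 2}{2} = \frac{2 u^{2} + 2}{2} = \frac{2 + 2 u^{2}}{2} = 1 + u^{2}$)
$V = 26$ ($V = 1 + 5^{2} = 1 + 25 = 26$)
$f{\left(a,H \right)} = -4$ ($f{\left(a,H \right)} = 2 - 6 = -4$)
$h{\left(U \right)} = 4 U^{2}$ ($h{\left(U \right)} = \left(2 U\right)^{2} = 4 U^{2}$)
$\sqrt{h{\left(Z{\left(-2 \right)} \right)} + f{\left(10,V \right)}} = \sqrt{4 \left(-2\right)^{2} - 4} = \sqrt{4 \cdot 4 - 4} = \sqrt{16 - 4} = \sqrt{12} = 2 \sqrt{3}$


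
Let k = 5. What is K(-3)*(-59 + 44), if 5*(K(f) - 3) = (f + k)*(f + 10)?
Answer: -87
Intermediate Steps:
K(f) = 3 + (5 + f)*(10 + f)/5 (K(f) = 3 + ((f + 5)*(f + 10))/5 = 3 + ((5 + f)*(10 + f))/5 = 3 + (5 + f)*(10 + f)/5)
K(-3)*(-59 + 44) = (13 + 3*(-3) + (1/5)*(-3)**2)*(-59 + 44) = (13 - 9 + (1/5)*9)*(-15) = (13 - 9 + 9/5)*(-15) = (29/5)*(-15) = -87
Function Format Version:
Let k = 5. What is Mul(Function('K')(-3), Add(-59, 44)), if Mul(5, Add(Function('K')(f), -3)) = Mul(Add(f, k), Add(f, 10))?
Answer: -87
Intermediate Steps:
Function('K')(f) = Add(3, Mul(Rational(1, 5), Add(5, f), Add(10, f))) (Function('K')(f) = Add(3, Mul(Rational(1, 5), Mul(Add(f, 5), Add(f, 10)))) = Add(3, Mul(Rational(1, 5), Mul(Add(5, f), Add(10, f)))) = Add(3, Mul(Rational(1, 5), Add(5, f), Add(10, f))))
Mul(Function('K')(-3), Add(-59, 44)) = Mul(Add(13, Mul(3, -3), Mul(Rational(1, 5), Pow(-3, 2))), Add(-59, 44)) = Mul(Add(13, -9, Mul(Rational(1, 5), 9)), -15) = Mul(Add(13, -9, Rational(9, 5)), -15) = Mul(Rational(29, 5), -15) = -87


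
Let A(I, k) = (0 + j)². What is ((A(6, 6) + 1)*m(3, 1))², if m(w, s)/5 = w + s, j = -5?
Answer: 270400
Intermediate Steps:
m(w, s) = 5*s + 5*w (m(w, s) = 5*(w + s) = 5*(s + w) = 5*s + 5*w)
A(I, k) = 25 (A(I, k) = (0 - 5)² = (-5)² = 25)
((A(6, 6) + 1)*m(3, 1))² = ((25 + 1)*(5*1 + 5*3))² = (26*(5 + 15))² = (26*20)² = 520² = 270400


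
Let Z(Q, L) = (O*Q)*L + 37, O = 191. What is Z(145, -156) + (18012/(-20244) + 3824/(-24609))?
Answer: -179362398340886/41515383 ≈ -4.3204e+6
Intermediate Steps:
Z(Q, L) = 37 + 191*L*Q (Z(Q, L) = (191*Q)*L + 37 = 191*L*Q + 37 = 37 + 191*L*Q)
Z(145, -156) + (18012/(-20244) + 3824/(-24609)) = (37 + 191*(-156)*145) + (18012/(-20244) + 3824/(-24609)) = (37 - 4320420) + (18012*(-1/20244) + 3824*(-1/24609)) = -4320383 + (-1501/1687 - 3824/24609) = -4320383 - 43389197/41515383 = -179362398340886/41515383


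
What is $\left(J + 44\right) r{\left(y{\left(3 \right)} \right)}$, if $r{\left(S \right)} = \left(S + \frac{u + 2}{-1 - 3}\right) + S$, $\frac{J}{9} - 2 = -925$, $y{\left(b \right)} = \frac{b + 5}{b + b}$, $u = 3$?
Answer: $- \frac{140471}{12} \approx -11706.0$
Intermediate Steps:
$y{\left(b \right)} = \frac{5 + b}{2 b}$
$J = -8307$ ($J = 18 + 9 \left(-925\right) = 18 - 8325 = -8307$)
$r{\left(S \right)} = - \frac{5}{4} + 2 S$ ($r{\left(S \right)} = \left(S + \frac{3 + 2}{-1 - 3}\right) + S = \left(S + \frac{5}{-4}\right) + S = \left(S + 5 \left(- \frac{1}{4}\right)\right) + S = \left(S - \frac{5}{4}\right) + S = \left(- \frac{5}{4} + S\right) + S = - \frac{5}{4} + 2 S$)
$\left(J + 44\right) r{\left(y{\left(3 \right)} \right)} = \left(-8307 + 44\right) \left(- \frac{5}{4} + 2 \frac{5 + 3}{2 \cdot 3}\right) = - 8263 \left(- \frac{5}{4} + 2 \cdot \frac{1}{2} \cdot \frac{1}{3} \cdot 8\right) = - 8263 \left(- \frac{5}{4} + 2 \cdot \frac{4}{3}\right) = - 8263 \left(- \frac{5}{4} + \frac{8}{3}\right) = \left(-8263\right) \frac{17}{12} = - \frac{140471}{12}$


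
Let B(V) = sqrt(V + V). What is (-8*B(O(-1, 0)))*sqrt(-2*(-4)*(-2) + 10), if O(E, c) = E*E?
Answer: -16*I*sqrt(3) ≈ -27.713*I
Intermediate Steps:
O(E, c) = E**2
B(V) = sqrt(2)*sqrt(V) (B(V) = sqrt(2*V) = sqrt(2)*sqrt(V))
(-8*B(O(-1, 0)))*sqrt(-2*(-4)*(-2) + 10) = (-8*sqrt(2)*sqrt((-1)**2))*sqrt(-2*(-4)*(-2) + 10) = (-8*sqrt(2)*sqrt(1))*sqrt(8*(-2) + 10) = (-8*sqrt(2))*sqrt(-16 + 10) = (-8*sqrt(2))*sqrt(-6) = (-8*sqrt(2))*(I*sqrt(6)) = -16*I*sqrt(3)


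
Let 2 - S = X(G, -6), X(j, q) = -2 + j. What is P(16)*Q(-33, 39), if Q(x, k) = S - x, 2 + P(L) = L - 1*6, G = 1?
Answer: 288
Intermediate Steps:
S = 3 (S = 2 - (-2 + 1) = 2 - 1*(-1) = 2 + 1 = 3)
P(L) = -8 + L (P(L) = -2 + (L - 1*6) = -2 + (L - 6) = -2 + (-6 + L) = -8 + L)
Q(x, k) = 3 - x
P(16)*Q(-33, 39) = (-8 + 16)*(3 - 1*(-33)) = 8*(3 + 33) = 8*36 = 288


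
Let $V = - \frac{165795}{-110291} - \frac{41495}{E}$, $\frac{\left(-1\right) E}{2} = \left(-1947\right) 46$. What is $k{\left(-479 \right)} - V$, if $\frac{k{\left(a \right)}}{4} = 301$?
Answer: $\frac{23760819822601}{19755765084} \approx 1202.7$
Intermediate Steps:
$k{\left(a \right)} = 1204$ ($k{\left(a \right)} = 4 \cdot 301 = 1204$)
$E = 179124$ ($E = - 2 \left(\left(-1947\right) 46\right) = \left(-2\right) \left(-89562\right) = 179124$)
$V = \frac{25121338535}{19755765084}$ ($V = - \frac{165795}{-110291} - \frac{41495}{179124} = \left(-165795\right) \left(- \frac{1}{110291}\right) - \frac{41495}{179124} = \frac{165795}{110291} - \frac{41495}{179124} = \frac{25121338535}{19755765084} \approx 1.2716$)
$k{\left(-479 \right)} - V = 1204 - \frac{25121338535}{19755765084} = \frac{23760819822601}{19755765084}$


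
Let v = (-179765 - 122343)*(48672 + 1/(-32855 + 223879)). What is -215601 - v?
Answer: 702203506541627/47756 ≈ 1.4704e+10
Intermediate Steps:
v = -702213802782983/47756 (v = -302108*(48672 + 1/191024) = -302108*9297520129/191024 = -702213802782983/47756 ≈ -1.4704e+10)
-215601 - v = -215601 - 1*(-702213802782983/47756) = -215601 + 702213802782983/47756 = 702203506541627/47756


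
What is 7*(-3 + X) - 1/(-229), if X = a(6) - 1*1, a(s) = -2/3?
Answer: -22439/687 ≈ -32.662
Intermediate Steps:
a(s) = -⅔ (a(s) = -2*⅓ = -⅔)
X = -5/3 (X = -⅔ - 1*1 = -⅔ - 1 = -5/3 ≈ -1.6667)
7*(-3 + X) - 1/(-229) = 7*(-3 - 5/3) - 1/(-229) = 7*(-14/3) - 1*(-1/229) = -98/3 + 1/229 = -22439/687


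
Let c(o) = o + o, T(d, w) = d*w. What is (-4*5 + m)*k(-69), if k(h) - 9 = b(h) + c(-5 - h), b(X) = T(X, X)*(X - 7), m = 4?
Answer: 5787184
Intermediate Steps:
b(X) = X²*(-7 + X) (b(X) = (X*X)*(X - 7) = X²*(-7 + X))
c(o) = 2*o
k(h) = -1 - 2*h + h²*(-7 + h) (k(h) = 9 + (h²*(-7 + h) + 2*(-5 - h)) = 9 + (h²*(-7 + h) + (-10 - 2*h)) = 9 + (-10 - 2*h + h²*(-7 + h)) = -1 - 2*h + h²*(-7 + h))
(-4*5 + m)*k(-69) = (-4*5 + 4)*(-1 - 2*(-69) + (-69)²*(-7 - 69)) = (-20 + 4)*(-1 + 138 + 4761*(-76)) = -16*(-1 + 138 - 361836) = -16*(-361699) = 5787184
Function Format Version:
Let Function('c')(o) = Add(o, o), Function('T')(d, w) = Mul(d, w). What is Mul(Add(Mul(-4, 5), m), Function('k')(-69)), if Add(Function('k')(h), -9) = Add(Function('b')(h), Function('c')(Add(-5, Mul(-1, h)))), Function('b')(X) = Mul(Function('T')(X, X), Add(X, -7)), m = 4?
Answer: 5787184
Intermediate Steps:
Function('b')(X) = Mul(Pow(X, 2), Add(-7, X)) (Function('b')(X) = Mul(Mul(X, X), Add(X, -7)) = Mul(Pow(X, 2), Add(-7, X)))
Function('c')(o) = Mul(2, o)
Function('k')(h) = Add(-1, Mul(-2, h), Mul(Pow(h, 2), Add(-7, h))) (Function('k')(h) = Add(9, Add(Mul(Pow(h, 2), Add(-7, h)), Mul(2, Add(-5, Mul(-1, h))))) = Add(9, Add(Mul(Pow(h, 2), Add(-7, h)), Add(-10, Mul(-2, h)))) = Add(9, Add(-10, Mul(-2, h), Mul(Pow(h, 2), Add(-7, h)))) = Add(-1, Mul(-2, h), Mul(Pow(h, 2), Add(-7, h))))
Mul(Add(Mul(-4, 5), m), Function('k')(-69)) = Mul(Add(Mul(-4, 5), 4), Add(-1, Mul(-2, -69), Mul(Pow(-69, 2), Add(-7, -69)))) = Mul(Add(-20, 4), Add(-1, 138, Mul(4761, -76))) = Mul(-16, Add(-1, 138, -361836)) = Mul(-16, -361699) = 5787184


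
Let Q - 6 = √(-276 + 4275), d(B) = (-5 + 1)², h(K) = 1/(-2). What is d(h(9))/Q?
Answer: -32/1321 + 16*√3999/3963 ≈ 0.23109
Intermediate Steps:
h(K) = -½
d(B) = 16 (d(B) = (-4)² = 16)
Q = 6 + √3999 (Q = 6 + √(-276 + 4275) = 6 + √3999 ≈ 69.238)
d(h(9))/Q = 16/(6 + √3999)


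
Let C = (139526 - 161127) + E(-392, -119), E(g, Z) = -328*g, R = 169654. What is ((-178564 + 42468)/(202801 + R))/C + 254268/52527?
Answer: 3376962592055636/697617628800125 ≈ 4.8407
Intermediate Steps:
C = 106975 (C = (139526 - 161127) - 328*(-392) = -21601 + 128576 = 106975)
((-178564 + 42468)/(202801 + R))/C + 254268/52527 = ((-178564 + 42468)/(202801 + 169654))/106975 + 254268/52527 = -136096/372455*(1/106975) + 254268*(1/52527) = -136096*1/372455*(1/106975) + 84756/17509 = -136096/372455*1/106975 + 84756/17509 = -136096/39843373625 + 84756/17509 = 3376962592055636/697617628800125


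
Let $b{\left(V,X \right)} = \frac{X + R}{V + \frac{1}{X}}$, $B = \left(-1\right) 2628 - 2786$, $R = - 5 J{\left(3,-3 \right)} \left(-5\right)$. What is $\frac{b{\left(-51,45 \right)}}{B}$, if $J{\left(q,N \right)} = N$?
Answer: $- \frac{675}{6209858} \approx -0.0001087$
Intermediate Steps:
$R = -75$ ($R = \left(-5\right) \left(-3\right) \left(-5\right) = 15 \left(-5\right) = -75$)
$B = -5414$ ($B = -2628 - 2786 = -5414$)
$b{\left(V,X \right)} = \frac{-75 + X}{V + \frac{1}{X}}$ ($b{\left(V,X \right)} = \frac{X - 75}{V + \frac{1}{X}} = \frac{-75 + X}{V + \frac{1}{X}}$)
$\frac{b{\left(-51,45 \right)}}{B} = \frac{45 \frac{1}{1 - 2295} \left(-75 + 45\right)}{-5414} = 45 \frac{1}{1 - 2295} \left(-30\right) \left(- \frac{1}{5414}\right) = 45 \frac{1}{-2294} \left(-30\right) \left(- \frac{1}{5414}\right) = 45 \left(- \frac{1}{2294}\right) \left(-30\right) \left(- \frac{1}{5414}\right) = \frac{675}{1147} \left(- \frac{1}{5414}\right) = - \frac{675}{6209858}$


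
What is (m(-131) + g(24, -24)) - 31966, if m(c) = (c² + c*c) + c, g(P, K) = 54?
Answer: 2279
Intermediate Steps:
m(c) = c + 2*c² (m(c) = (c² + c²) + c = 2*c² + c = c + 2*c²)
(m(-131) + g(24, -24)) - 31966 = (-131*(1 + 2*(-131)) + 54) - 31966 = (-131*(1 - 262) + 54) - 31966 = (-131*(-261) + 54) - 31966 = (34191 + 54) - 31966 = 34245 - 31966 = 2279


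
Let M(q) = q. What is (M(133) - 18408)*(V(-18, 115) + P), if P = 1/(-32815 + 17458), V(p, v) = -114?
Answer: 31994024225/15357 ≈ 2.0834e+6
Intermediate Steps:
P = -1/15357 (P = 1/(-15357) = -1/15357 ≈ -6.5117e-5)
(M(133) - 18408)*(V(-18, 115) + P) = (133 - 18408)*(-114 - 1/15357) = -18275*(-1750699/15357) = 31994024225/15357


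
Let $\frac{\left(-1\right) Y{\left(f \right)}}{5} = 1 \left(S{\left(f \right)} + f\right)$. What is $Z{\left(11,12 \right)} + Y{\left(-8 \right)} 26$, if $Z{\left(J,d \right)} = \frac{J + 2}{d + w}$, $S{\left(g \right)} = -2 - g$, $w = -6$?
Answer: $\frac{1573}{6} \approx 262.17$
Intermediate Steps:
$Z{\left(J,d \right)} = \frac{2 + J}{-6 + d}$ ($Z{\left(J,d \right)} = \frac{J + 2}{d - 6} = \frac{2 + J}{-6 + d}$)
$Y{\left(f \right)} = 10$ ($Y{\left(f \right)} = - 5 \cdot 1 \left(\left(-2 - f\right) + f\right) = - 5 \cdot 1 \left(-2\right) = \left(-5\right) \left(-2\right) = 10$)
$Z{\left(11,12 \right)} + Y{\left(-8 \right)} 26 = \frac{2 + 11}{-6 + 12} + 10 \cdot 26 = \frac{1}{6} \cdot 13 + 260 = \frac{13}{6} + 260 = \frac{1573}{6}$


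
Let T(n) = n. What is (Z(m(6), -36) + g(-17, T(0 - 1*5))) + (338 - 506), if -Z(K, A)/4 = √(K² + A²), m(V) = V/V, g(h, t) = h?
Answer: -185 - 4*√1297 ≈ -329.06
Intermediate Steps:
m(V) = 1
Z(K, A) = -4*√(A² + K²) (Z(K, A) = -4*√(K² + A²) = -4*√(A² + K²))
(Z(m(6), -36) + g(-17, T(0 - 1*5))) + (338 - 506) = (-4*√((-36)² + 1²) - 17) + (338 - 506) = (-4*√(1296 + 1) - 17) - 168 = (-4*√1297 - 17) - 168 = (-17 - 4*√1297) - 168 = -185 - 4*√1297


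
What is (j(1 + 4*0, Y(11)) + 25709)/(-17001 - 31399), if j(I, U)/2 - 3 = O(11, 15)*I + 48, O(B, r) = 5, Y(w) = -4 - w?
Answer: -25821/48400 ≈ -0.53349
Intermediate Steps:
j(I, U) = 102 + 10*I (j(I, U) = 6 + 2*(5*I + 48) = 6 + 2*(48 + 5*I) = 6 + (96 + 10*I) = 102 + 10*I)
(j(1 + 4*0, Y(11)) + 25709)/(-17001 - 31399) = ((102 + 10*(1 + 4*0)) + 25709)/(-17001 - 31399) = ((102 + 10*(1 + 0)) + 25709)/(-48400) = ((102 + 10*1) + 25709)*(-1/48400) = ((102 + 10) + 25709)*(-1/48400) = (112 + 25709)*(-1/48400) = 25821*(-1/48400) = -25821/48400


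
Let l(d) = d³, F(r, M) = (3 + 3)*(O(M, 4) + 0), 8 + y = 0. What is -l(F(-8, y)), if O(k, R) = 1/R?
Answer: -27/8 ≈ -3.3750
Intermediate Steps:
y = -8 (y = -8 + 0 = -8)
O(k, R) = 1/R
F(r, M) = 3/2 (F(r, M) = (3 + 3)*(1/4 + 0) = 6*(¼ + 0) = 6*(¼) = 3/2)
-l(F(-8, y)) = -(3/2)³ = -1*27/8 = -27/8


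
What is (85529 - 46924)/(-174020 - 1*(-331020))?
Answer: 7721/31400 ≈ 0.24589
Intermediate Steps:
(85529 - 46924)/(-174020 - 1*(-331020)) = 38605/(-174020 + 331020) = 38605/157000 = 38605*(1/157000) = 7721/31400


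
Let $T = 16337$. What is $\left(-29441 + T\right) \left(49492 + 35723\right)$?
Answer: $-1116657360$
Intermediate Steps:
$\left(-29441 + T\right) \left(49492 + 35723\right) = \left(-29441 + 16337\right) \left(49492 + 35723\right) = \left(-13104\right) 85215 = -1116657360$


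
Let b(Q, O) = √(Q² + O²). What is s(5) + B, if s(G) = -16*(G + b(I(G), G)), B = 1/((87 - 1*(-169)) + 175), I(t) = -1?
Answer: -34479/431 - 16*√26 ≈ -161.58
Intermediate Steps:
b(Q, O) = √(O² + Q²)
B = 1/431 (B = 1/((87 + 169) + 175) = 1/(256 + 175) = 1/431 ≈ 0.0023202)
s(G) = -16*G - 16*√(1 + G²) (s(G) = -16*(G + √(G² + (-1)²)) = -16*(G + √(G² + 1)) = -16*(G + √(1 + G²)) = -16*G - 16*√(1 + G²))
s(5) + B = (-16*5 - 16*√(1 + 5²)) + 1/431 = (-80 - 16*√(1 + 25)) + 1/431 = (-80 - 16*√26) + 1/431 = -34479/431 - 16*√26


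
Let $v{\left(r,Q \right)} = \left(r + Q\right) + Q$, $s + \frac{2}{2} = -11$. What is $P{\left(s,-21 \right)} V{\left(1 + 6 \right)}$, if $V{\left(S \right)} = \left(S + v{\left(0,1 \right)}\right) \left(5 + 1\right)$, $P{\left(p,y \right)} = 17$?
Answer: $918$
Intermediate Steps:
$s = -12$ ($s = -1 - 11 = -12$)
$v{\left(r,Q \right)} = r + 2 Q$ ($v{\left(r,Q \right)} = \left(Q + r\right) + Q = r + 2 Q$)
$V{\left(S \right)} = 12 + 6 S$ ($V{\left(S \right)} = \left(S + \left(0 + 2 \cdot 1\right)\right) \left(5 + 1\right) = \left(S + \left(0 + 2\right)\right) 6 = \left(S + 2\right) 6 = \left(2 + S\right) 6 = 12 + 6 S$)
$P{\left(s,-21 \right)} V{\left(1 + 6 \right)} = 17 \left(12 + 6 \left(1 + 6\right)\right) = 17 \left(12 + 6 \cdot 7\right) = 17 \left(12 + 42\right) = 17 \cdot 54 = 918$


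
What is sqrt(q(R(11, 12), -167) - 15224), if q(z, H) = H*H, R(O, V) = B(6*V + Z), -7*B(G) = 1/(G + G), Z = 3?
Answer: sqrt(12665) ≈ 112.54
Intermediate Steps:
B(G) = -1/(14*G) (B(G) = -1/(7*(G + G)) = -1/(2*G)/7 = -1/(14*G))
R(O, V) = -1/(14*(3 + 6*V)) (R(O, V) = -1/(14*(6*V + 3)) = -1/(14*(3 + 6*V)))
q(z, H) = H**2
sqrt(q(R(11, 12), -167) - 15224) = sqrt((-167)**2 - 15224) = sqrt(27889 - 15224) = sqrt(12665)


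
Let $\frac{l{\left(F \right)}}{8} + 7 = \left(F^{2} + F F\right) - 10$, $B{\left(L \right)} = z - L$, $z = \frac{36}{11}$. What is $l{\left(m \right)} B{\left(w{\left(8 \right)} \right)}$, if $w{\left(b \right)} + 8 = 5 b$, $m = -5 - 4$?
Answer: $- \frac{366560}{11} \approx -33324.0$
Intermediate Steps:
$z = \frac{36}{11}$ ($z = 36 \cdot \frac{1}{11} = \frac{36}{11} \approx 3.2727$)
$m = -9$
$w{\left(b \right)} = -8 + 5 b$
$B{\left(L \right)} = \frac{36}{11} - L$
$l{\left(F \right)} = -136 + 16 F^{2}$ ($l{\left(F \right)} = -56 + 8 \left(\left(F^{2} + F F\right) - 10\right) = -56 + 8 \left(\left(F^{2} + F^{2}\right) - 10\right) = -56 + 8 \left(2 F^{2} - 10\right) = -56 + 8 \left(-10 + 2 F^{2}\right) = -56 + \left(-80 + 16 F^{2}\right) = -136 + 16 F^{2}$)
$l{\left(m \right)} B{\left(w{\left(8 \right)} \right)} = \left(-136 + 16 \left(-9\right)^{2}\right) \left(\frac{36}{11} - \left(-8 + 5 \cdot 8\right)\right) = \left(-136 + 16 \cdot 81\right) \left(\frac{36}{11} - \left(-8 + 40\right)\right) = \left(-136 + 1296\right) \left(\frac{36}{11} - 32\right) = 1160 \left(\frac{36}{11} - 32\right) = 1160 \left(- \frac{316}{11}\right) = - \frac{366560}{11}$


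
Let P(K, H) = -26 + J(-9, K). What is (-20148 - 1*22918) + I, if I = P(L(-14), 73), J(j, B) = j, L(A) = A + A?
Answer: -43101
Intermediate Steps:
L(A) = 2*A
P(K, H) = -35 (P(K, H) = -26 - 9 = -35)
I = -35
(-20148 - 1*22918) + I = (-20148 - 1*22918) - 35 = (-20148 - 22918) - 35 = -43066 - 35 = -43101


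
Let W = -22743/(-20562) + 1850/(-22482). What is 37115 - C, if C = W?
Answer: 2859476508539/77045814 ≈ 37114.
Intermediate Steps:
W = 78878071/77045814 (W = -22743*(-1/20562) + 1850*(-1/22482) = 7581/6854 - 925/11241 = 78878071/77045814 ≈ 1.0238)
C = 78878071/77045814 ≈ 1.0238
37115 - C = 37115 - 1*78878071/77045814 = 37115 - 78878071/77045814 = 2859476508539/77045814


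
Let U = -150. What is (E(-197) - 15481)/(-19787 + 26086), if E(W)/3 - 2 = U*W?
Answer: 73175/6299 ≈ 11.617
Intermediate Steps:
E(W) = 6 - 450*W (E(W) = 6 + 3*(-150*W) = 6 - 450*W)
(E(-197) - 15481)/(-19787 + 26086) = ((6 - 450*(-197)) - 15481)/(-19787 + 26086) = ((6 + 88650) - 15481)/6299 = (88656 - 15481)*(1/6299) = 73175*(1/6299) = 73175/6299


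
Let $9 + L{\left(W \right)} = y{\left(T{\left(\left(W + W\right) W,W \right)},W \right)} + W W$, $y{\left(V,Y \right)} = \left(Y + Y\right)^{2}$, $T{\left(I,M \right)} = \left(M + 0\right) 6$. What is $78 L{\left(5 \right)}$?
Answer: $9048$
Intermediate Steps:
$T{\left(I,M \right)} = 6 M$ ($T{\left(I,M \right)} = M 6 = 6 M$)
$y{\left(V,Y \right)} = 4 Y^{2}$ ($y{\left(V,Y \right)} = \left(2 Y\right)^{2} = 4 Y^{2}$)
$L{\left(W \right)} = -9 + 5 W^{2}$ ($L{\left(W \right)} = -9 + \left(4 W^{2} + W W\right) = -9 + \left(4 W^{2} + W^{2}\right) = -9 + 5 W^{2}$)
$78 L{\left(5 \right)} = 78 \left(-9 + 5 \cdot 5^{2}\right) = 78 \left(-9 + 5 \cdot 25\right) = 78 \left(-9 + 125\right) = 78 \cdot 116 = 9048$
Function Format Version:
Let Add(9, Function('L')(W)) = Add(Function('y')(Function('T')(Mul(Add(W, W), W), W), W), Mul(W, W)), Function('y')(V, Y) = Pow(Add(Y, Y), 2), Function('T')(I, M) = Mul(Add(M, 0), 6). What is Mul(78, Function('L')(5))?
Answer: 9048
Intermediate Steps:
Function('T')(I, M) = Mul(6, M) (Function('T')(I, M) = Mul(M, 6) = Mul(6, M))
Function('y')(V, Y) = Mul(4, Pow(Y, 2)) (Function('y')(V, Y) = Pow(Mul(2, Y), 2) = Mul(4, Pow(Y, 2)))
Function('L')(W) = Add(-9, Mul(5, Pow(W, 2))) (Function('L')(W) = Add(-9, Add(Mul(4, Pow(W, 2)), Mul(W, W))) = Add(-9, Add(Mul(4, Pow(W, 2)), Pow(W, 2))) = Add(-9, Mul(5, Pow(W, 2))))
Mul(78, Function('L')(5)) = Mul(78, Add(-9, Mul(5, Pow(5, 2)))) = Mul(78, Add(-9, Mul(5, 25))) = Mul(78, Add(-9, 125)) = Mul(78, 116) = 9048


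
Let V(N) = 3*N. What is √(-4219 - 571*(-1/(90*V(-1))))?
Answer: I*√34191030/90 ≈ 64.97*I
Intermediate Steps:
√(-4219 - 571*(-1/(90*V(-1)))) = √(-4219 - 571/((15*(3*(-1)))*(-6))) = √(-4219 - 571/((15*(-3))*(-6))) = √(-4219 - 571/((-45*(-6)))) = √(-4219 - 571/270) = √(-1139701/270) = I*√34191030/90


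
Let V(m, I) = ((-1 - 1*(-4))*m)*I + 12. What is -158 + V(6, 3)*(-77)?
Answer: -5240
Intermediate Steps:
V(m, I) = 12 + 3*I*m (V(m, I) = ((-1 + 4)*m)*I + 12 = (3*m)*I + 12 = 3*I*m + 12 = 12 + 3*I*m)
-158 + V(6, 3)*(-77) = -158 + (12 + 3*3*6)*(-77) = -158 + (12 + 54)*(-77) = -158 + 66*(-77) = -158 - 5082 = -5240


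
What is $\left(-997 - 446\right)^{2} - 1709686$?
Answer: $372563$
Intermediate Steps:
$\left(-997 - 446\right)^{2} - 1709686 = \left(-1443\right)^{2} - 1709686 = 2082249 - 1709686 = 372563$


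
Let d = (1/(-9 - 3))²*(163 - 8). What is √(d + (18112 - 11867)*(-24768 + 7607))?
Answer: 5*I*√617301757/12 ≈ 10352.0*I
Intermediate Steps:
d = 155/144 (d = (1/(-12))²*155 = (-1/12)²*155 = (1/144)*155 = 155/144 ≈ 1.0764)
√(d + (18112 - 11867)*(-24768 + 7607)) = √(155/144 + (18112 - 11867)*(-24768 + 7607)) = √(155/144 + 6245*(-17161)) = √(155/144 - 107170445) = √(-15432543925/144) = 5*I*√617301757/12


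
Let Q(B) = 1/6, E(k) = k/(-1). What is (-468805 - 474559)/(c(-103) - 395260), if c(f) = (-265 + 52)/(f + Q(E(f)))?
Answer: 291027794/121937071 ≈ 2.3867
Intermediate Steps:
E(k) = -k (E(k) = k*(-1) = -k)
Q(B) = ⅙
c(f) = -213/(⅙ + f) (c(f) = (-265 + 52)/(f + ⅙) = -213/(⅙ + f))
(-468805 - 474559)/(c(-103) - 395260) = (-468805 - 474559)/(-1278/(1 + 6*(-103)) - 395260) = -943364/(-1278/(1 - 618) - 395260) = -943364/(-1278/(-617) - 395260) = -943364/(-1278*(-1/617) - 395260) = -943364/(1278/617 - 395260) = -943364/(-243874142/617) = -943364*(-617/243874142) = 291027794/121937071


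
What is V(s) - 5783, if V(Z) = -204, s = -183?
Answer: -5987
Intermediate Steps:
V(s) - 5783 = -204 - 5783 = -5987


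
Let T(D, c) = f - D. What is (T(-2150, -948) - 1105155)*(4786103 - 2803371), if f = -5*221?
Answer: -2189154228520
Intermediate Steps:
f = -1105
T(D, c) = -1105 - D
(T(-2150, -948) - 1105155)*(4786103 - 2803371) = ((-1105 - 1*(-2150)) - 1105155)*(4786103 - 2803371) = ((-1105 + 2150) - 1105155)*1982732 = (1045 - 1105155)*1982732 = -1104110*1982732 = -2189154228520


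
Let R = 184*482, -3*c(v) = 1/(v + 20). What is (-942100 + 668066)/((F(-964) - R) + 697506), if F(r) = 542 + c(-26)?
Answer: -4932612/10968481 ≈ -0.44971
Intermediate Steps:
c(v) = -1/(3*(20 + v)) (c(v) = -1/(3*(v + 20)) = -1/(3*(20 + v)))
F(r) = 9757/18 (F(r) = 542 - 1/(60 + 3*(-26)) = 542 - 1/(60 - 78) = 542 - 1/(-18) = 542 - 1*(-1/18) = 542 + 1/18 = 9757/18)
R = 88688
(-942100 + 668066)/((F(-964) - R) + 697506) = (-942100 + 668066)/((9757/18 - 1*88688) + 697506) = -274034/((9757/18 - 88688) + 697506) = -274034/(-1586627/18 + 697506) = -274034/10968481/18 = -274034*18/10968481 = -4932612/10968481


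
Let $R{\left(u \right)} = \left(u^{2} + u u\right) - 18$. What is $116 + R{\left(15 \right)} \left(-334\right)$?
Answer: $-144172$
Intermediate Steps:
$R{\left(u \right)} = -18 + 2 u^{2}$ ($R{\left(u \right)} = \left(u^{2} + u^{2}\right) - 18 = 2 u^{2} - 18 = -18 + 2 u^{2}$)
$116 + R{\left(15 \right)} \left(-334\right) = 116 + \left(-18 + 2 \cdot 15^{2}\right) \left(-334\right) = 116 + \left(-18 + 2 \cdot 225\right) \left(-334\right) = 116 + \left(-18 + 450\right) \left(-334\right) = 116 + 432 \left(-334\right) = 116 - 144288 = -144172$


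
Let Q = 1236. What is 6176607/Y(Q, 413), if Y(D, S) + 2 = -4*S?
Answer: -6176607/1654 ≈ -3734.3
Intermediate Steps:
Y(D, S) = -2 - 4*S
6176607/Y(Q, 413) = 6176607/(-2 - 4*413) = 6176607/(-2 - 1652) = 6176607/(-1654) = 6176607*(-1/1654) = -6176607/1654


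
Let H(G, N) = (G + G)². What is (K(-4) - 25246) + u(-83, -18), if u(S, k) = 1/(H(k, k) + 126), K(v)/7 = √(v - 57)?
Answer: -35899811/1422 + 7*I*√61 ≈ -25246.0 + 54.672*I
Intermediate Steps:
H(G, N) = 4*G² (H(G, N) = (2*G)² = 4*G²)
K(v) = 7*√(-57 + v) (K(v) = 7*√(v - 57) = 7*√(-57 + v))
u(S, k) = 1/(126 + 4*k²) (u(S, k) = 1/(4*k² + 126) = 1/(126 + 4*k²))
(K(-4) - 25246) + u(-83, -18) = (7*√(-57 - 4) - 25246) + 1/(2*(63 + 2*(-18)²)) = (7*√(-61) - 25246) + 1/(2*(63 + 2*324)) = (7*(I*√61) - 25246) + 1/(2*(63 + 648)) = (7*I*√61 - 25246) + (½)/711 = (-25246 + 7*I*√61) + (½)*(1/711) = (-25246 + 7*I*√61) + 1/1422 = -35899811/1422 + 7*I*√61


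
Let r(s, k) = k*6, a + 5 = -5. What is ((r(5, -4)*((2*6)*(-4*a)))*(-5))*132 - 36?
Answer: 7603164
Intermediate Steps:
a = -10 (a = -5 - 5 = -10)
r(s, k) = 6*k
((r(5, -4)*((2*6)*(-4*a)))*(-5))*132 - 36 = (((6*(-4))*((2*6)*(-4*(-10))))*(-5))*132 - 36 = (-288*40*(-5))*132 - 36 = (-24*480*(-5))*132 - 36 = -11520*(-5)*132 - 36 = 57600*132 - 36 = 7603200 - 36 = 7603164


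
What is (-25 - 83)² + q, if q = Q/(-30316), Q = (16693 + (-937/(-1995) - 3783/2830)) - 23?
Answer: 79852453200251/6846383544 ≈ 11663.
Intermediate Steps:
Q = 3764456965/225834 (Q = (16693 + (-937*(-1/1995) - 3783*1/2830)) - 23 = (16693 + (937/1995 - 3783/2830)) - 23 = (16693 - 195815/225834) - 23 = 3769651147/225834 - 23 = 3764456965/225834 ≈ 16669.)
q = -3764456965/6846383544 (q = (3764456965/225834)/(-30316) = (3764456965/225834)*(-1/30316) = -3764456965/6846383544 ≈ -0.54985)
(-25 - 83)² + q = (-25 - 83)² - 3764456965/6846383544 = (-108)² - 3764456965/6846383544 = 11664 - 3764456965/6846383544 = 79852453200251/6846383544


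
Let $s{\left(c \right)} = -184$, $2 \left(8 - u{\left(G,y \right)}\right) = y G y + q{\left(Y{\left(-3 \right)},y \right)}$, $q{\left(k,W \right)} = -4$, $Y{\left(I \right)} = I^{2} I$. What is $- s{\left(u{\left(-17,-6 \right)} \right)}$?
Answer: $184$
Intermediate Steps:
$Y{\left(I \right)} = I^{3}$
$u{\left(G,y \right)} = 10 - \frac{G y^{2}}{2}$ ($u{\left(G,y \right)} = 8 - \frac{y G y - 4}{2} = 8 - \frac{G y y - 4}{2} = 8 - \frac{G y^{2} - 4}{2} = 8 - \frac{-4 + G y^{2}}{2} = 8 - \left(-2 + \frac{G y^{2}}{2}\right) = 10 - \frac{G y^{2}}{2}$)
$- s{\left(u{\left(-17,-6 \right)} \right)} = \left(-1\right) \left(-184\right) = 184$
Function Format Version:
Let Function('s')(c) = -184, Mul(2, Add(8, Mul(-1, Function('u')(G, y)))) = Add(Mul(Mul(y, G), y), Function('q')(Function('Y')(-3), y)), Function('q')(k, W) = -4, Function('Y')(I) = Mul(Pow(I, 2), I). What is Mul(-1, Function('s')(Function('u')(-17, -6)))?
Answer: 184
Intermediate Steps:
Function('Y')(I) = Pow(I, 3)
Function('u')(G, y) = Add(10, Mul(Rational(-1, 2), G, Pow(y, 2))) (Function('u')(G, y) = Add(8, Mul(Rational(-1, 2), Add(Mul(Mul(y, G), y), -4))) = Add(8, Mul(Rational(-1, 2), Add(Mul(Mul(G, y), y), -4))) = Add(8, Mul(Rational(-1, 2), Add(Mul(G, Pow(y, 2)), -4))) = Add(8, Mul(Rational(-1, 2), Add(-4, Mul(G, Pow(y, 2))))) = Add(8, Add(2, Mul(Rational(-1, 2), G, Pow(y, 2)))) = Add(10, Mul(Rational(-1, 2), G, Pow(y, 2))))
Mul(-1, Function('s')(Function('u')(-17, -6))) = Mul(-1, -184) = 184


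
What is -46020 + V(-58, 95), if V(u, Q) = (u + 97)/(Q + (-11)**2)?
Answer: -3313427/72 ≈ -46020.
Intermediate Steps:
V(u, Q) = (97 + u)/(121 + Q) (V(u, Q) = (97 + u)/(Q + 121) = (97 + u)/(121 + Q))
-46020 + V(-58, 95) = -46020 + (97 - 58)/(121 + 95) = -46020 + 39/216 = -46020 + (1/216)*39 = -46020 + 13/72 = -3313427/72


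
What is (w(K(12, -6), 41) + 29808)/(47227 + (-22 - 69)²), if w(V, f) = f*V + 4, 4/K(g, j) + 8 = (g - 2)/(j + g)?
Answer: 141484/263663 ≈ 0.53661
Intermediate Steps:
K(g, j) = 4/(-8 + (-2 + g)/(g + j)) (K(g, j) = 4/(-8 + (g - 2)/(j + g)) = 4/(-8 + (-2 + g)/(g + j)))
w(V, f) = 4 + V*f (w(V, f) = V*f + 4 = 4 + V*f)
(w(K(12, -6), 41) + 29808)/(47227 + (-22 - 69)²) = ((4 + (4*(-1*12 - 1*(-6))/(2 + 7*12 + 8*(-6)))*41) + 29808)/(47227 + (-22 - 69)²) = ((4 + (4*(-12 + 6)/(2 + 84 - 48))*41) + 29808)/(47227 + (-91)²) = ((4 + (4*(-6)/38)*41) + 29808)/(47227 + 8281) = ((4 + (4*(1/38)*(-6))*41) + 29808)/55508 = ((4 - 12/19*41) + 29808)*(1/55508) = ((4 - 492/19) + 29808)*(1/55508) = (-416/19 + 29808)*(1/55508) = (565936/19)*(1/55508) = 141484/263663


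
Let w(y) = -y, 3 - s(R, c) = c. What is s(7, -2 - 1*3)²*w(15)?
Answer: -960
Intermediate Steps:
s(R, c) = 3 - c
s(7, -2 - 1*3)²*w(15) = (3 - (-2 - 1*3))²*(-1*15) = (3 - (-2 - 3))²*(-15) = (3 - 1*(-5))²*(-15) = (3 + 5)²*(-15) = 8²*(-15) = 64*(-15) = -960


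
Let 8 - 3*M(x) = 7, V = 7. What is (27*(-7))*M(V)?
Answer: -63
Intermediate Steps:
M(x) = ⅓ (M(x) = 8/3 - ⅓*7 = 8/3 - 7/3 = ⅓)
(27*(-7))*M(V) = (27*(-7))*(⅓) = -189*⅓ = -63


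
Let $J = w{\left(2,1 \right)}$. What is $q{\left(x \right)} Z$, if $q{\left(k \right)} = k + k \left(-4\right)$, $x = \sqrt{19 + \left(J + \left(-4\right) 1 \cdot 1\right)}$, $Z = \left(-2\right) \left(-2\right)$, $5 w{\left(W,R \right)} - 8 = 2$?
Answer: $- 12 \sqrt{17} \approx -49.477$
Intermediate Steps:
$w{\left(W,R \right)} = 2$ ($w{\left(W,R \right)} = \frac{8}{5} + \frac{1}{5} \cdot 2 = \frac{8}{5} + \frac{2}{5} = 2$)
$Z = 4$
$J = 2$
$x = \sqrt{17}$ ($x = \sqrt{19 + \left(2 + \left(-4\right) 1 \cdot 1\right)} = \sqrt{19 + \left(2 - 4\right)} = \sqrt{19 - 2} = \sqrt{17} \approx 4.1231$)
$q{\left(k \right)} = - 3 k$ ($q{\left(k \right)} = k - 4 k = - 3 k$)
$q{\left(x \right)} Z = - 3 \sqrt{17} \cdot 4 = - 12 \sqrt{17}$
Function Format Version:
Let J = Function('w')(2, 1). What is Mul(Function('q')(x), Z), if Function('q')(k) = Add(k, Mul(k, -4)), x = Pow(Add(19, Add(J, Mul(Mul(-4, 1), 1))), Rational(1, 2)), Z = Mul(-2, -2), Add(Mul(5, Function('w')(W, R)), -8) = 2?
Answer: Mul(-12, Pow(17, Rational(1, 2))) ≈ -49.477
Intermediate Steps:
Function('w')(W, R) = 2 (Function('w')(W, R) = Add(Rational(8, 5), Mul(Rational(1, 5), 2)) = Add(Rational(8, 5), Rational(2, 5)) = 2)
Z = 4
J = 2
x = Pow(17, Rational(1, 2)) (x = Pow(Add(19, Add(2, Mul(Mul(-4, 1), 1))), Rational(1, 2)) = Pow(Add(19, Add(2, Mul(-4, 1))), Rational(1, 2)) = Pow(Add(19, Add(2, -4)), Rational(1, 2)) = Pow(Add(19, -2), Rational(1, 2)) = Pow(17, Rational(1, 2)) ≈ 4.1231)
Function('q')(k) = Mul(-3, k) (Function('q')(k) = Add(k, Mul(-4, k)) = Mul(-3, k))
Mul(Function('q')(x), Z) = Mul(Mul(-3, Pow(17, Rational(1, 2))), 4) = Mul(-12, Pow(17, Rational(1, 2)))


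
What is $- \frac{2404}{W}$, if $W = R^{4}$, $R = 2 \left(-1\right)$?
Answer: $- \frac{601}{4} \approx -150.25$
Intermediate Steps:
$R = -2$
$W = 16$ ($W = \left(-2\right)^{4} = 16$)
$- \frac{2404}{W} = - \frac{2404}{16} = \left(-2404\right) \frac{1}{16} = - \frac{601}{4}$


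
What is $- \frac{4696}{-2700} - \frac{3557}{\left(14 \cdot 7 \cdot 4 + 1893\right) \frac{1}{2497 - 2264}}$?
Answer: $- \frac{111348917}{308475} \approx -360.97$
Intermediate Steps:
$- \frac{4696}{-2700} - \frac{3557}{\left(14 \cdot 7 \cdot 4 + 1893\right) \frac{1}{2497 - 2264}} = \left(-4696\right) \left(- \frac{1}{2700}\right) - \frac{3557}{\left(98 \cdot 4 + 1893\right) \frac{1}{233}} = \frac{1174}{675} - \frac{3557}{\left(392 + 1893\right) \frac{1}{233}} = \frac{1174}{675} - \frac{3557}{2285 \cdot \frac{1}{233}} = \frac{1174}{675} - \frac{3557}{\frac{2285}{233}} = \frac{1174}{675} - \frac{828781}{2285} = - \frac{111348917}{308475}$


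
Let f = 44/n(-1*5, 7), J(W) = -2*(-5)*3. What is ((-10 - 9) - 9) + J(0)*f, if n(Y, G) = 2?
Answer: 632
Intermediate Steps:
J(W) = 30 (J(W) = 10*3 = 30)
f = 22 (f = 44/2 = 44*(½) = 22)
((-10 - 9) - 9) + J(0)*f = ((-10 - 9) - 9) + 30*22 = (-19 - 9) + 660 = -28 + 660 = 632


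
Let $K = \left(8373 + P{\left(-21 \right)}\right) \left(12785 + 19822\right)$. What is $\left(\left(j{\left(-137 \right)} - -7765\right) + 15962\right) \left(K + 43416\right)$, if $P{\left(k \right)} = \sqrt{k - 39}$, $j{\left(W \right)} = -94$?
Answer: $6453270157491 + 1541202462 i \sqrt{15} \approx 6.4533 \cdot 10^{12} + 5.9691 \cdot 10^{9} i$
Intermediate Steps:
$P{\left(k \right)} = \sqrt{-39 + k}$
$K = 273018411 + 65214 i \sqrt{15}$ ($K = \left(8373 + \sqrt{-39 - 21}\right) \left(12785 + 19822\right) = \left(8373 + \sqrt{-60}\right) 32607 = \left(8373 + 2 i \sqrt{15}\right) 32607 = 273018411 + 65214 i \sqrt{15} \approx 2.7302 \cdot 10^{8} + 2.5257 \cdot 10^{5} i$)
$\left(\left(j{\left(-137 \right)} - -7765\right) + 15962\right) \left(K + 43416\right) = \left(\left(-94 - -7765\right) + 15962\right) \left(\left(273018411 + 65214 i \sqrt{15}\right) + 43416\right) = \left(\left(-94 + 7765\right) + 15962\right) \left(273061827 + 65214 i \sqrt{15}\right) = \left(7671 + 15962\right) \left(273061827 + 65214 i \sqrt{15}\right) = 23633 \left(273061827 + 65214 i \sqrt{15}\right) = 6453270157491 + 1541202462 i \sqrt{15}$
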